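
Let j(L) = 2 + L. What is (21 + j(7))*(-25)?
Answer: -750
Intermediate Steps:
(21 + j(7))*(-25) = (21 + (2 + 7))*(-25) = (21 + 9)*(-25) = 30*(-25) = -750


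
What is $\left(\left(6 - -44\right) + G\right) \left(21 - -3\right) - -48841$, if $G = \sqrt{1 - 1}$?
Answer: $50041$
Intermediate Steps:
$G = 0$ ($G = \sqrt{0} = 0$)
$\left(\left(6 - -44\right) + G\right) \left(21 - -3\right) - -48841 = \left(\left(6 - -44\right) + 0\right) \left(21 - -3\right) - -48841 = \left(\left(6 + 44\right) + 0\right) \left(21 + 3\right) + 48841 = \left(50 + 0\right) 24 + 48841 = 50 \cdot 24 + 48841 = 1200 + 48841 = 50041$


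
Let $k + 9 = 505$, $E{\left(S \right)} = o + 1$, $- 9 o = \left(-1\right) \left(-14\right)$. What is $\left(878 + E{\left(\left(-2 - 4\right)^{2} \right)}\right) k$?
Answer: $\frac{3916912}{9} \approx 4.3521 \cdot 10^{5}$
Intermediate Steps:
$o = - \frac{14}{9}$ ($o = - \frac{\left(-1\right) \left(-14\right)}{9} = \left(- \frac{1}{9}\right) 14 = - \frac{14}{9} \approx -1.5556$)
$E{\left(S \right)} = - \frac{5}{9}$ ($E{\left(S \right)} = - \frac{14}{9} + 1 = - \frac{5}{9}$)
$k = 496$ ($k = -9 + 505 = 496$)
$\left(878 + E{\left(\left(-2 - 4\right)^{2} \right)}\right) k = \left(878 - \frac{5}{9}\right) 496 = \frac{7897}{9} \cdot 496 = \frac{3916912}{9}$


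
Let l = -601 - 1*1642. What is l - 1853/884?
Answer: -116745/52 ≈ -2245.1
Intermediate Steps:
l = -2243 (l = -601 - 1642 = -2243)
l - 1853/884 = -2243 - 1853/884 = -2243 - 1*109/52 = -2243 - 109/52 = -116745/52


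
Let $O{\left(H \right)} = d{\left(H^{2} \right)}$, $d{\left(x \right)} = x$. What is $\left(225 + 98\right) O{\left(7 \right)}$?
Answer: $15827$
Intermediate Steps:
$O{\left(H \right)} = H^{2}$
$\left(225 + 98\right) O{\left(7 \right)} = \left(225 + 98\right) 7^{2} = 323 \cdot 49 = 15827$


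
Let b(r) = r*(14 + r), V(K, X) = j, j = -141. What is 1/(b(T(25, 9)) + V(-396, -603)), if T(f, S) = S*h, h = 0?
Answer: -1/141 ≈ -0.0070922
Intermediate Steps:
V(K, X) = -141
T(f, S) = 0 (T(f, S) = S*0 = 0)
1/(b(T(25, 9)) + V(-396, -603)) = 1/(0*(14 + 0) - 141) = 1/(0*14 - 141) = 1/(0 - 141) = 1/(-141) = -1/141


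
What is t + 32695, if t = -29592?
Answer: 3103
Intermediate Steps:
t + 32695 = -29592 + 32695 = 3103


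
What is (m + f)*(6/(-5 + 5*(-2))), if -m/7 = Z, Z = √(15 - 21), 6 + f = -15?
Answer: 42/5 + 14*I*√6/5 ≈ 8.4 + 6.8586*I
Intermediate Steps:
f = -21 (f = -6 - 15 = -21)
Z = I*√6 (Z = √(-6) = I*√6 ≈ 2.4495*I)
m = -7*I*√6 ≈ -17.146*I
(m + f)*(6/(-5 + 5*(-2))) = (-7*I*√6 - 21)*(6/(-5 + 5*(-2))) = (-21 - 7*I*√6)*(6/(-5 - 10)) = (-21 - 7*I*√6)*(6/(-15)) = (-21 - 7*I*√6)*(-1/15*6) = (-21 - 7*I*√6)*(-⅖) = 42/5 + 14*I*√6/5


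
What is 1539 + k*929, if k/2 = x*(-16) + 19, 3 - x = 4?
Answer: 66569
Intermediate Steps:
x = -1 (x = 3 - 1*4 = 3 - 4 = -1)
k = 70 (k = 2*(-1*(-16) + 19) = 2*(16 + 19) = 2*35 = 70)
1539 + k*929 = 1539 + 70*929 = 1539 + 65030 = 66569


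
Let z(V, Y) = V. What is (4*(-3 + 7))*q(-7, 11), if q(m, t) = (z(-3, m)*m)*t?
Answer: 3696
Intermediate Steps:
q(m, t) = -3*m*t (q(m, t) = (-3*m)*t = -3*m*t)
(4*(-3 + 7))*q(-7, 11) = (4*(-3 + 7))*(-3*(-7)*11) = (4*4)*231 = 16*231 = 3696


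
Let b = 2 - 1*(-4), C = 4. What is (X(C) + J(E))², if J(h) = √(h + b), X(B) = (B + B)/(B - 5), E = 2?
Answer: 72 - 32*√2 ≈ 26.745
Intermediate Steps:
b = 6 (b = 2 + 4 = 6)
X(B) = 2*B/(-5 + B) (X(B) = (2*B)/(-5 + B) = 2*B/(-5 + B))
J(h) = √(6 + h) (J(h) = √(h + 6) = √(6 + h))
(X(C) + J(E))² = (2*4/(-5 + 4) + √(6 + 2))² = (2*4/(-1) + √8)² = (2*4*(-1) + 2*√2)² = (-8 + 2*√2)²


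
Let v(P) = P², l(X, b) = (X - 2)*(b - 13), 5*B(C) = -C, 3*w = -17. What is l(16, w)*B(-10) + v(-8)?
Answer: -1376/3 ≈ -458.67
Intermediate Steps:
w = -17/3 (w = (⅓)*(-17) = -17/3 ≈ -5.6667)
B(C) = -C/5 (B(C) = (-C)/5 = -C/5)
l(X, b) = (-13 + b)*(-2 + X) (l(X, b) = (-2 + X)*(-13 + b) = (-13 + b)*(-2 + X))
l(16, w)*B(-10) + v(-8) = (26 - 13*16 - 2*(-17/3) + 16*(-17/3))*(-⅕*(-10)) + (-8)² = (26 - 208 + 34/3 - 272/3)*2 + 64 = -784/3*2 + 64 = -1568/3 + 64 = -1376/3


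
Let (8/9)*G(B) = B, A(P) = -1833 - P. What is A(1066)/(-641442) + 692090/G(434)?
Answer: 84559430327/59654106 ≈ 1417.5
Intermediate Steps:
G(B) = 9*B/8
A(1066)/(-641442) + 692090/G(434) = (-1833 - 1*1066)/(-641442) + 692090/(((9/8)*434)) = (-1833 - 1066)*(-1/641442) + 692090/(1953/4) = -2899*(-1/641442) + 692090*(4/1953) = 2899/641442 + 395480/279 = 84559430327/59654106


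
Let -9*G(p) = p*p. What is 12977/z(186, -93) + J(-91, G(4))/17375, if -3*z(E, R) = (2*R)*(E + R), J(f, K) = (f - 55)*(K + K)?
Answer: 685405709/300552750 ≈ 2.2805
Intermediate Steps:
G(p) = -p²/9 (G(p) = -p*p/9 = -p²/9)
J(f, K) = 2*K*(-55 + f) (J(f, K) = (-55 + f)*(2*K) = 2*K*(-55 + f))
z(E, R) = -2*R*(E + R)/3
12977/z(186, -93) + J(-91, G(4))/17375 = 12977/((-⅔*(-93)*(186 - 93))) + (2*(-⅑*4²)*(-55 - 91))/17375 = 12977/((-⅔*(-93)*93)) + (2*(-⅑*16)*(-146))*(1/17375) = 12977/5766 + (2*(-16/9)*(-146))*(1/17375) = 12977*(1/5766) + (4672/9)*(1/17375) = 12977/5766 + 4672/156375 = 685405709/300552750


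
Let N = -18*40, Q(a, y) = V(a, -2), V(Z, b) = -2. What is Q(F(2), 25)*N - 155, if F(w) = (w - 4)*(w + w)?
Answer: 1285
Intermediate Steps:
F(w) = 2*w*(-4 + w) (F(w) = (-4 + w)*(2*w) = 2*w*(-4 + w))
Q(a, y) = -2
N = -720 (N = -1*720 = -720)
Q(F(2), 25)*N - 155 = -2*(-720) - 155 = 1440 - 155 = 1285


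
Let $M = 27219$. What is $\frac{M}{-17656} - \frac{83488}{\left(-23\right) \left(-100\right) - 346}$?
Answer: $- \frac{763625027}{17249912} \approx -44.268$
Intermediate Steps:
$\frac{M}{-17656} - \frac{83488}{\left(-23\right) \left(-100\right) - 346} = \frac{27219}{-17656} - \frac{83488}{\left(-23\right) \left(-100\right) - 346} = 27219 \left(- \frac{1}{17656}\right) - \frac{83488}{2300 - 346} = - \frac{27219}{17656} - \frac{83488}{1954} = - \frac{27219}{17656} - \frac{41744}{977} = - \frac{763625027}{17249912}$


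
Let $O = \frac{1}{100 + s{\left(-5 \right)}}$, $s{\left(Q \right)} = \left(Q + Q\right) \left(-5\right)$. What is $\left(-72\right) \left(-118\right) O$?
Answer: $\frac{1416}{25} \approx 56.64$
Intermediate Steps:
$s{\left(Q \right)} = - 10 Q$ ($s{\left(Q \right)} = 2 Q \left(-5\right) = - 10 Q$)
$O = \frac{1}{150}$ ($O = \frac{1}{100 - -50} = \frac{1}{100 + 50} = \frac{1}{150} \approx 0.0066667$)
$\left(-72\right) \left(-118\right) O = \left(-72\right) \left(-118\right) \frac{1}{150} = 8496 \cdot \frac{1}{150} = \frac{1416}{25}$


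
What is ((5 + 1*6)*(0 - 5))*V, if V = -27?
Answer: 1485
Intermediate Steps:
((5 + 1*6)*(0 - 5))*V = ((5 + 1*6)*(0 - 5))*(-27) = ((5 + 6)*(-5))*(-27) = (11*(-5))*(-27) = -55*(-27) = 1485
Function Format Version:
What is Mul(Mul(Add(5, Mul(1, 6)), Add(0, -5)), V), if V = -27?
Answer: 1485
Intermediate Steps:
Mul(Mul(Add(5, Mul(1, 6)), Add(0, -5)), V) = Mul(Mul(Add(5, Mul(1, 6)), Add(0, -5)), -27) = Mul(Mul(Add(5, 6), -5), -27) = Mul(Mul(11, -5), -27) = Mul(-55, -27) = 1485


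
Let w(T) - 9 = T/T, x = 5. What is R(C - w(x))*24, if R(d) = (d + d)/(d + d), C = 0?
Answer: 24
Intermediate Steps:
w(T) = 10 (w(T) = 9 + T/T = 9 + 1 = 10)
R(d) = 1 (R(d) = (2*d)/((2*d)) = (2*d)*(1/(2*d)) = 1)
R(C - w(x))*24 = 1*24 = 24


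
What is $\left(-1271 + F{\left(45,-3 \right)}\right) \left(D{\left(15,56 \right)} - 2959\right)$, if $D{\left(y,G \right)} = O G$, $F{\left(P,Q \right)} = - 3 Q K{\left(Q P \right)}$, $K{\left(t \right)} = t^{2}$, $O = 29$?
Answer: $-217276590$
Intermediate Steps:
$F{\left(P,Q \right)} = - 3 P^{2} Q^{3}$ ($F{\left(P,Q \right)} = - 3 Q \left(Q P\right)^{2} = - 3 Q \left(P Q\right)^{2} = - 3 Q P^{2} Q^{2} = - 3 P^{2} Q^{3}$)
$D{\left(y,G \right)} = 29 G$
$\left(-1271 + F{\left(45,-3 \right)}\right) \left(D{\left(15,56 \right)} - 2959\right) = \left(-1271 - 3 \cdot 45^{2} \left(-3\right)^{3}\right) \left(29 \cdot 56 - 2959\right) = \left(-1271 - 6075 \left(-27\right)\right) \left(1624 - 2959\right) = \left(-1271 + 164025\right) \left(-1335\right) = 162754 \left(-1335\right) = -217276590$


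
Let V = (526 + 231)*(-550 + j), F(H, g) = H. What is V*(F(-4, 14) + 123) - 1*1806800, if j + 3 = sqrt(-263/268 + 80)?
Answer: -51622699 + 270249*sqrt(157651)/134 ≈ -5.0822e+7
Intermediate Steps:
j = -3 + 3*sqrt(157651)/134 (j = -3 + sqrt(-263/268 + 80) = -3 + sqrt(21177/268) = -3 + 3*sqrt(157651)/134 ≈ 5.8892)
V = -418621 + 2271*sqrt(157651)/134 (V = (526 + 231)*(-550 + (-3 + 3*sqrt(157651)/134)) = 757*(-553 + 3*sqrt(157651)/134) = -418621 + 2271*sqrt(157651)/134 ≈ -4.1189e+5)
V*(F(-4, 14) + 123) - 1*1806800 = (-418621 + 2271*sqrt(157651)/134)*(-4 + 123) - 1*1806800 = (-418621 + 2271*sqrt(157651)/134)*119 - 1806800 = (-49815899 + 270249*sqrt(157651)/134) - 1806800 = -51622699 + 270249*sqrt(157651)/134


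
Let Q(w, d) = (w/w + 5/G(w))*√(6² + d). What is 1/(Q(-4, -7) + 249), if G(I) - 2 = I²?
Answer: 80676/20072983 - 414*√29/20072983 ≈ 0.0039081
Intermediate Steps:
G(I) = 2 + I²
Q(w, d) = √(36 + d)*(1 + 5/(2 + w²)) (Q(w, d) = (w/w + 5/(2 + w²))*√(6² + d) = (1 + 5/(2 + w²))*√(36 + d) = √(36 + d)*(1 + 5/(2 + w²)))
1/(Q(-4, -7) + 249) = 1/(√(36 - 7)*(7 + (-4)²)/(2 + (-4)²) + 249) = 1/(√29*(7 + 16)/(2 + 16) + 249) = 1/(√29*23/18 + 249) = 1/((1/18)*√29*23 + 249) = 1/(23*√29/18 + 249) = 1/(249 + 23*√29/18)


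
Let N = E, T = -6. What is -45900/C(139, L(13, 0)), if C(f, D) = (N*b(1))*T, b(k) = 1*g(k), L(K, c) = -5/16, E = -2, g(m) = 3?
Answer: -1275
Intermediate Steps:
N = -2
L(K, c) = -5/16 (L(K, c) = -5*1/16 = -5/16)
b(k) = 3 (b(k) = 1*3 = 3)
C(f, D) = 36 (C(f, D) = -2*3*(-6) = -6*(-6) = 36)
-45900/C(139, L(13, 0)) = -45900/36 = -45900*1/36 = -1275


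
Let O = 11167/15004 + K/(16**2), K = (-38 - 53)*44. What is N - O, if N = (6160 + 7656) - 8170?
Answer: 1358977423/240064 ≈ 5660.9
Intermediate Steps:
K = -4004 (K = -91*44 = -4004)
N = 5646 (N = 13816 - 8170 = 5646)
O = -3576079/240064 (O = 11167/15004 - 4004/(16**2) = 11167*(1/15004) - 4004/256 = 11167/15004 - 4004*1/256 = 11167/15004 - 1001/64 = -3576079/240064 ≈ -14.896)
N - O = 5646 - 1*(-3576079/240064) = 5646 + 3576079/240064 = 1358977423/240064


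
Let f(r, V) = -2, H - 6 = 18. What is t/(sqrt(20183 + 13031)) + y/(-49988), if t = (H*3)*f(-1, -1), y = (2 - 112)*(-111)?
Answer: -6105/24994 - 72*sqrt(33214)/16607 ≈ -1.0344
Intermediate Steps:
H = 24 (H = 6 + 18 = 24)
y = 12210 (y = -110*(-111) = 12210)
t = -144 (t = (24*3)*(-2) = 72*(-2) = -144)
t/(sqrt(20183 + 13031)) + y/(-49988) = -144/sqrt(20183 + 13031) + 12210/(-49988) = -144*sqrt(33214)/33214 + 12210*(-1/49988) = -72*sqrt(33214)/16607 - 6105/24994 = -6105/24994 - 72*sqrt(33214)/16607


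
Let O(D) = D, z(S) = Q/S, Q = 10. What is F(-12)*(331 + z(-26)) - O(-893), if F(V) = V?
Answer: -39967/13 ≈ -3074.4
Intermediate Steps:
z(S) = 10/S
F(-12)*(331 + z(-26)) - O(-893) = -12*(331 + 10/(-26)) - 1*(-893) = -12*(331 + 10*(-1/26)) + 893 = -12*(331 - 5/13) + 893 = -12*4298/13 + 893 = -51576/13 + 893 = -39967/13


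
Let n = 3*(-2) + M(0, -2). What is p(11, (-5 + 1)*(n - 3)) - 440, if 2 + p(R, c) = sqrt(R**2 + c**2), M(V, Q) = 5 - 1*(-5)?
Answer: -442 + sqrt(137) ≈ -430.30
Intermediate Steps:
M(V, Q) = 10 (M(V, Q) = 5 + 5 = 10)
n = 4 (n = 3*(-2) + 10 = -6 + 10 = 4)
p(R, c) = -2 + sqrt(R**2 + c**2)
p(11, (-5 + 1)*(n - 3)) - 440 = (-2 + sqrt(11**2 + ((-5 + 1)*(4 - 3))**2)) - 440 = (-2 + sqrt(121 + (-4*1)**2)) - 440 = (-2 + sqrt(121 + (-4)**2)) - 440 = (-2 + sqrt(121 + 16)) - 440 = (-2 + sqrt(137)) - 440 = -442 + sqrt(137)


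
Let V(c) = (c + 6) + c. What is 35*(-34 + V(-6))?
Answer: -1400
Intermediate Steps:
V(c) = 6 + 2*c (V(c) = (6 + c) + c = 6 + 2*c)
35*(-34 + V(-6)) = 35*(-34 + (6 + 2*(-6))) = 35*(-34 + (6 - 12)) = 35*(-34 - 6) = 35*(-40) = -1400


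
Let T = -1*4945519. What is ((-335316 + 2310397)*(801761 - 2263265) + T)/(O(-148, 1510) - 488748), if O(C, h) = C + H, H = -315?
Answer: 2886593727343/489211 ≈ 5.9005e+6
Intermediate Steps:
T = -4945519
O(C, h) = -315 + C (O(C, h) = C - 315 = -315 + C)
((-335316 + 2310397)*(801761 - 2263265) + T)/(O(-148, 1510) - 488748) = ((-335316 + 2310397)*(801761 - 2263265) - 4945519)/((-315 - 148) - 488748) = (1975081*(-1461504) - 4945519)/(-463 - 488748) = (-2886588781824 - 4945519)/(-489211) = -2886593727343*(-1/489211) = 2886593727343/489211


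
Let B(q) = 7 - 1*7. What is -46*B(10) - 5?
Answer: -5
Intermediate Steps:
B(q) = 0 (B(q) = 7 - 7 = 0)
-46*B(10) - 5 = -46*0 - 5 = 0 - 5 = -5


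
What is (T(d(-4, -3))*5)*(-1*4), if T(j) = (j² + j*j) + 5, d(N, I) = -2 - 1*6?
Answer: -2660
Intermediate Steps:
d(N, I) = -8 (d(N, I) = -2 - 6 = -8)
T(j) = 5 + 2*j² (T(j) = (j² + j²) + 5 = 2*j² + 5 = 5 + 2*j²)
(T(d(-4, -3))*5)*(-1*4) = ((5 + 2*(-8)²)*5)*(-1*4) = ((5 + 2*64)*5)*(-4) = ((5 + 128)*5)*(-4) = (133*5)*(-4) = 665*(-4) = -2660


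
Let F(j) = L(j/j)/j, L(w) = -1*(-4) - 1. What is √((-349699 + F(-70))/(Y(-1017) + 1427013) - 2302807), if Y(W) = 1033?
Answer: I*√5986247688310485365/1612310 ≈ 1517.5*I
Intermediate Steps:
L(w) = 3 (L(w) = 4 - 1 = 3)
F(j) = 3/j
√((-349699 + F(-70))/(Y(-1017) + 1427013) - 2302807) = √((-349699 + 3/(-70))/(1033 + 1427013) - 2302807) = √((-349699 + 3*(-1/70))/1428046 - 2302807) = √((-349699 - 3/70)*(1/1428046) - 2302807) = √(-24478933/70*1/1428046 - 2302807) = √(-789643/3224620 - 2302807) = √(-7425678297983/3224620) = I*√5986247688310485365/1612310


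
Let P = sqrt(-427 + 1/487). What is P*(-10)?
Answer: -20*I*sqrt(25317669)/487 ≈ -206.64*I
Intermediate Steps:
P = 2*I*sqrt(25317669)/487 (P = sqrt(-427 + 1/487) = sqrt(-207948/487) = 2*I*sqrt(25317669)/487 ≈ 20.664*I)
P*(-10) = (2*I*sqrt(25317669)/487)*(-10) = -20*I*sqrt(25317669)/487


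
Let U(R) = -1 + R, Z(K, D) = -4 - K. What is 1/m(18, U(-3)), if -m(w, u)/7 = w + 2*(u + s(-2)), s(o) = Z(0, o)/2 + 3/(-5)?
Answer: -5/168 ≈ -0.029762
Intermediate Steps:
s(o) = -13/5 (s(o) = (-4 - 1*0)/2 + 3/(-5) = (-4 + 0)*(1/2) + 3*(-1/5) = -4*1/2 - 3/5 = -2 - 3/5 = -13/5)
m(w, u) = 182/5 - 14*u - 7*w (m(w, u) = -7*(w + 2*(u - 13/5)) = -7*(w + 2*(-13/5 + u)) = -7*(w + (-26/5 + 2*u)) = -7*(-26/5 + w + 2*u) = 182/5 - 14*u - 7*w)
1/m(18, U(-3)) = 1/(182/5 - 14*(-1 - 3) - 7*18) = 1/(182/5 - 14*(-4) - 126) = 1/(182/5 + 56 - 126) = 1/(-168/5) = -5/168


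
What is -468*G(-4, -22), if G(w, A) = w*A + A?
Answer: -30888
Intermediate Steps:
G(w, A) = A + A*w (G(w, A) = A*w + A = A + A*w)
-468*G(-4, -22) = -(-10296)*(1 - 4) = -(-10296)*(-3) = -468*66 = -30888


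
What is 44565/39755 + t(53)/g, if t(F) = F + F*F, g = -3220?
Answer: 2972049/12801110 ≈ 0.23217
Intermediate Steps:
t(F) = F + F²
44565/39755 + t(53)/g = 44565/39755 + (53*(1 + 53))/(-3220) = 44565*(1/39755) + (53*54)*(-1/3220) = 8913/7951 + 2862*(-1/3220) = 8913/7951 - 1431/1610 = 2972049/12801110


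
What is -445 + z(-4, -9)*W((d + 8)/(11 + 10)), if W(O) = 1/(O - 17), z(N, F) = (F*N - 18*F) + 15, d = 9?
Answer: -155773/340 ≈ -458.16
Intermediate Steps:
z(N, F) = 15 - 18*F + F*N (z(N, F) = (-18*F + F*N) + 15 = 15 - 18*F + F*N)
W(O) = 1/(-17 + O)
-445 + z(-4, -9)*W((d + 8)/(11 + 10)) = -445 + (15 - 18*(-9) - 9*(-4))/(-17 + (9 + 8)/(11 + 10)) = -445 + (15 + 162 + 36)/(-17 + 17/21) = -445 + 213/(-17 + 17*(1/21)) = -445 + 213/(-17 + 17/21) = -445 + 213/(-340/21) = -445 + 213*(-21/340) = -445 - 4473/340 = -155773/340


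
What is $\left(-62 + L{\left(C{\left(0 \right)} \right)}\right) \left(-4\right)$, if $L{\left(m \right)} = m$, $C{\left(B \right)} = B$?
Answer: $248$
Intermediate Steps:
$\left(-62 + L{\left(C{\left(0 \right)} \right)}\right) \left(-4\right) = \left(-62 + 0\right) \left(-4\right) = \left(-62\right) \left(-4\right) = 248$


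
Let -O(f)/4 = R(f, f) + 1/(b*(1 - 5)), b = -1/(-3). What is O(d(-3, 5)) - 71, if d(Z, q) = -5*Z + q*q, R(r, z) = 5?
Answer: -88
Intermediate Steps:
b = 1/3 (b = -1*(-1/3) = 1/3 ≈ 0.33333)
d(Z, q) = q**2 - 5*Z (d(Z, q) = -5*Z + q**2 = q**2 - 5*Z)
O(f) = -17 (O(f) = -4*(5 + 1/((1/3)*(1 - 5))) = -4*(5 + 3/(-4)) = -4*(5 + 3*(-1/4)) = -4*(5 - 3/4) = -4*17/4 = -17)
O(d(-3, 5)) - 71 = -17 - 71 = -88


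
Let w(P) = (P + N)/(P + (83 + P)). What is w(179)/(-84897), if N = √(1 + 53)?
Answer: -179/37439577 - √6/12479859 ≈ -4.9773e-6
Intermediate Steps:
N = 3*√6 (N = √54 = 3*√6 ≈ 7.3485)
w(P) = (P + 3*√6)/(83 + 2*P) (w(P) = (P + 3*√6)/(P + (83 + P)) = (P + 3*√6)/(83 + 2*P))
w(179)/(-84897) = ((179 + 3*√6)/(83 + 2*179))/(-84897) = ((179 + 3*√6)/(83 + 358))*(-1/84897) = ((179 + 3*√6)/441)*(-1/84897) = (179/441 + √6/147)*(-1/84897) = -179/37439577 - √6/12479859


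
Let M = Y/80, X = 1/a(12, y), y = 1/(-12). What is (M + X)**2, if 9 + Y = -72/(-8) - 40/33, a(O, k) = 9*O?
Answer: 49/1411344 ≈ 3.4719e-5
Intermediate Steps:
y = -1/12 ≈ -0.083333
Y = -40/33 (Y = -9 + (-72/(-8) - 40/33) = -9 + (-72*(-1/8) - 40*1/33) = -9 + (9 - 40/33) = -9 + 257/33 = -40/33 ≈ -1.2121)
X = 1/108 (X = 1/(9*12) = 1/108 ≈ 0.0092593)
M = -1/66 (M = -40/33/80 = -40/33*1/80 = -1/66 ≈ -0.015152)
(M + X)**2 = (-1/66 + 1/108)**2 = (-7/1188)**2 = 49/1411344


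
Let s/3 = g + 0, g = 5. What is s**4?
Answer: 50625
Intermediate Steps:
s = 15 (s = 3*(5 + 0) = 3*5 = 15)
s**4 = 15**4 = 50625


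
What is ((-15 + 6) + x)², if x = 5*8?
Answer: 961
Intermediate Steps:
x = 40
((-15 + 6) + x)² = ((-15 + 6) + 40)² = (-9 + 40)² = 31² = 961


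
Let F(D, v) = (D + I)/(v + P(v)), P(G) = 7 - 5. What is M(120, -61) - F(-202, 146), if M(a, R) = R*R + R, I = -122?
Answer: 135501/37 ≈ 3662.2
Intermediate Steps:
P(G) = 2
F(D, v) = (-122 + D)/(2 + v) (F(D, v) = (D - 122)/(v + 2) = (-122 + D)/(2 + v))
M(a, R) = R + R² (M(a, R) = R² + R = R + R²)
M(120, -61) - F(-202, 146) = -61*(1 - 61) - (-122 - 202)/(2 + 146) = -61*(-60) - (-324)/148 = 3660 - (-324)/148 = 3660 - 1*(-81/37) = 3660 + 81/37 = 135501/37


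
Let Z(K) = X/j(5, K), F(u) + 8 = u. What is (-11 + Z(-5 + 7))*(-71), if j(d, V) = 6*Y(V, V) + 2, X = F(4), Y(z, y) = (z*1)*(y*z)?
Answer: 19667/25 ≈ 786.68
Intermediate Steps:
F(u) = -8 + u
Y(z, y) = y*z² (Y(z, y) = z*(y*z) = y*z²)
X = -4 (X = -8 + 4 = -4)
j(d, V) = 2 + 6*V³ (j(d, V) = 6*(V*V²) + 2 = 6*V³ + 2 = 2 + 6*V³)
Z(K) = -4/(2 + 6*K³)
(-11 + Z(-5 + 7))*(-71) = (-11 - 2/(1 + 3*(-5 + 7)³))*(-71) = (-11 - 2/(1 + 3*2³))*(-71) = (-11 - 2/(1 + 3*8))*(-71) = (-11 - 2/(1 + 24))*(-71) = (-11 - 2/25)*(-71) = -277/25*(-71) = 19667/25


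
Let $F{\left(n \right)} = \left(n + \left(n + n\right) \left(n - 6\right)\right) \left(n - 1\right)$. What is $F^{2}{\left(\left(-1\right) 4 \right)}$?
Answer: $144400$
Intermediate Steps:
$F{\left(n \right)} = \left(-1 + n\right) \left(n + 2 n \left(-6 + n\right)\right)$ ($F{\left(n \right)} = \left(n + 2 n \left(-6 + n\right)\right) \left(-1 + n\right) = \left(-1 + n\right) \left(n + 2 n \left(-6 + n\right)\right)$)
$F^{2}{\left(\left(-1\right) 4 \right)} = \left(\left(-1\right) 4 \left(11 - 13 \left(\left(-1\right) 4\right) + 2 \left(\left(-1\right) 4\right)^{2}\right)\right)^{2} = \left(- 4 \left(11 - -52 + 2 \left(-4\right)^{2}\right)\right)^{2} = \left(- 4 \left(11 + 52 + 2 \cdot 16\right)\right)^{2} = \left(- 4 \left(11 + 52 + 32\right)\right)^{2} = \left(\left(-4\right) 95\right)^{2} = \left(-380\right)^{2} = 144400$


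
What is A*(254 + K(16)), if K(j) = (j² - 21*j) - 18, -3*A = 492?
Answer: -25584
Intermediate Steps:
A = -164 (A = -⅓*492 = -164)
K(j) = -18 + j² - 21*j
A*(254 + K(16)) = -164*(254 + (-18 + 16² - 21*16)) = -164*(254 + (-18 + 256 - 336)) = -164*(254 - 98) = -164*156 = -25584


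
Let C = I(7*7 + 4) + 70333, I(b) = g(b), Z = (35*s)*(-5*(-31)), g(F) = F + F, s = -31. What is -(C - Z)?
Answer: -238614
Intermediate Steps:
g(F) = 2*F
Z = -168175 (Z = (35*(-31))*(-5*(-31)) = -1085*155 = -168175)
I(b) = 2*b
C = 70439 (C = 2*(7*7 + 4) + 70333 = 2*(49 + 4) + 70333 = 2*53 + 70333 = 106 + 70333 = 70439)
-(C - Z) = -(70439 - 1*(-168175)) = -(70439 + 168175) = -1*238614 = -238614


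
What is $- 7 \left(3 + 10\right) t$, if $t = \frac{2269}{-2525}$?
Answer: $\frac{206479}{2525} \approx 81.774$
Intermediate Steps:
$t = - \frac{2269}{2525}$ ($t = 2269 \left(- \frac{1}{2525}\right) = - \frac{2269}{2525} \approx -0.89861$)
$- 7 \left(3 + 10\right) t = - 7 \left(3 + 10\right) \left(- \frac{2269}{2525}\right) = \left(-7\right) 13 \left(- \frac{2269}{2525}\right) = \left(-91\right) \left(- \frac{2269}{2525}\right) = \frac{206479}{2525}$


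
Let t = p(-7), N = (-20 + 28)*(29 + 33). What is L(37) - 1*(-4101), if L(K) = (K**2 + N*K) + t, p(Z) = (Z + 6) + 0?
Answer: 23821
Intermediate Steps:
p(Z) = 6 + Z (p(Z) = (6 + Z) + 0 = 6 + Z)
N = 496 (N = 8*62 = 496)
t = -1 (t = 6 - 7 = -1)
L(K) = -1 + K**2 + 496*K (L(K) = (K**2 + 496*K) - 1 = -1 + K**2 + 496*K)
L(37) - 1*(-4101) = (-1 + 37**2 + 496*37) - 1*(-4101) = (-1 + 1369 + 18352) + 4101 = 19720 + 4101 = 23821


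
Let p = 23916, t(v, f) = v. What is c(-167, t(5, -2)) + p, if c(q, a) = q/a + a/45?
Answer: 1074722/45 ≈ 23883.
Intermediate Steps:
c(q, a) = a/45 + q/a (c(q, a) = q/a + a*(1/45) = q/a + a/45 = a/45 + q/a)
c(-167, t(5, -2)) + p = ((1/45)*5 - 167/5) + 23916 = (⅑ - 167*⅕) + 23916 = (⅑ - 167/5) + 23916 = -1498/45 + 23916 = 1074722/45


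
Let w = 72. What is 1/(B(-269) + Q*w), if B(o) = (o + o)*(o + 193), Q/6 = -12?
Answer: 1/35704 ≈ 2.8008e-5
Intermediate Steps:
Q = -72 (Q = 6*(-12) = -72)
B(o) = 2*o*(193 + o) (B(o) = (2*o)*(193 + o) = 2*o*(193 + o))
1/(B(-269) + Q*w) = 1/(2*(-269)*(193 - 269) - 72*72) = 1/(2*(-269)*(-76) - 5184) = 1/(40888 - 5184) = 1/35704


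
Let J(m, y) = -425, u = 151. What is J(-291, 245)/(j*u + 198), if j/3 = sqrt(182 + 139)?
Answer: 1870/1462953 - 12835*sqrt(321)/4388859 ≈ -0.051118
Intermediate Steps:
j = 3*sqrt(321) (j = 3*sqrt(182 + 139) = 3*sqrt(321) ≈ 53.749)
J(-291, 245)/(j*u + 198) = -425/((3*sqrt(321))*151 + 198) = -425/(453*sqrt(321) + 198) = -425/(198 + 453*sqrt(321))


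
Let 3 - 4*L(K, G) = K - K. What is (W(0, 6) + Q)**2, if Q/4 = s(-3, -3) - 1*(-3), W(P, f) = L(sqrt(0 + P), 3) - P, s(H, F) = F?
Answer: 9/16 ≈ 0.56250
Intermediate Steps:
L(K, G) = 3/4 (L(K, G) = 3/4 - (K - K)/4 = 3/4 - 1/4*0 = 3/4 + 0 = 3/4)
W(P, f) = 3/4 - P
Q = 0 (Q = 4*(-3 - 1*(-3)) = 4*(-3 + 3) = 4*0 = 0)
(W(0, 6) + Q)**2 = ((3/4 - 1*0) + 0)**2 = ((3/4 + 0) + 0)**2 = (3/4 + 0)**2 = (3/4)**2 = 9/16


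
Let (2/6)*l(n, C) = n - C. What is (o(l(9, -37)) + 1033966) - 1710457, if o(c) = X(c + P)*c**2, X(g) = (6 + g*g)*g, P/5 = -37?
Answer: -1983252111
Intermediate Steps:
P = -185 (P = 5*(-37) = -185)
l(n, C) = -3*C + 3*n (l(n, C) = 3*(n - C) = -3*C + 3*n)
X(g) = g*(6 + g**2) (X(g) = (6 + g**2)*g = g*(6 + g**2))
o(c) = c**2*(-185 + c)*(6 + (-185 + c)**2) (o(c) = ((c - 185)*(6 + (c - 185)**2))*c**2 = ((-185 + c)*(6 + (-185 + c)**2))*c**2 = c**2*(-185 + c)*(6 + (-185 + c)**2))
(o(l(9, -37)) + 1033966) - 1710457 = ((-3*(-37) + 3*9)**2*(-185 + (-3*(-37) + 3*9))*(6 + (-185 + (-3*(-37) + 3*9))**2) + 1033966) - 1710457 = ((111 + 27)**2*(-185 + (111 + 27))*(6 + (-185 + (111 + 27))**2) + 1033966) - 1710457 = (138**2*(-185 + 138)*(6 + (-185 + 138)**2) + 1033966) - 1710457 = (19044*(-47)*(6 + (-47)**2) + 1033966) - 1710457 = (19044*(-47)*(6 + 2209) + 1033966) - 1710457 = (19044*(-47)*2215 + 1033966) - 1710457 = (-1982575620 + 1033966) - 1710457 = -1981541654 - 1710457 = -1983252111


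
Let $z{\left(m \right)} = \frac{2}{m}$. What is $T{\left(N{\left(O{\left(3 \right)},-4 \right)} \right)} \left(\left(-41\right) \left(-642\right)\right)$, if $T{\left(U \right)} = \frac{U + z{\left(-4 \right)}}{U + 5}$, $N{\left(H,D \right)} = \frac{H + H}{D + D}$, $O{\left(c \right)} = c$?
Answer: $- \frac{131610}{17} \approx -7741.8$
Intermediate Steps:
$N{\left(H,D \right)} = \frac{H}{D}$ ($N{\left(H,D \right)} = \frac{2 H}{2 D} = 2 H \frac{1}{2 D} = \frac{H}{D}$)
$T{\left(U \right)} = \frac{- \frac{1}{2} + U}{5 + U}$ ($T{\left(U \right)} = \frac{U + \frac{2}{-4}}{U + 5} = \frac{U + 2 \left(- \frac{1}{4}\right)}{5 + U} = \frac{U - \frac{1}{2}}{5 + U} = \frac{- \frac{1}{2} + U}{5 + U}$)
$T{\left(N{\left(O{\left(3 \right)},-4 \right)} \right)} \left(\left(-41\right) \left(-642\right)\right) = \frac{- \frac{1}{2} + \frac{3}{-4}}{5 + \frac{3}{-4}} \left(\left(-41\right) \left(-642\right)\right) = \frac{- \frac{1}{2} + 3 \left(- \frac{1}{4}\right)}{5 + 3 \left(- \frac{1}{4}\right)} 26322 = \frac{- \frac{1}{2} - \frac{3}{4}}{5 - \frac{3}{4}} \cdot 26322 = \frac{1}{\frac{17}{4}} \left(- \frac{5}{4}\right) 26322 = \frac{4}{17} \left(- \frac{5}{4}\right) 26322 = \left(- \frac{5}{17}\right) 26322 = - \frac{131610}{17}$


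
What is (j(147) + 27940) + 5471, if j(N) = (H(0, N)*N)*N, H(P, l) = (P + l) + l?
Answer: 6386457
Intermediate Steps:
H(P, l) = P + 2*l
j(N) = 2*N**3 (j(N) = ((0 + 2*N)*N)*N = ((2*N)*N)*N = (2*N**2)*N = 2*N**3)
(j(147) + 27940) + 5471 = (2*147**3 + 27940) + 5471 = (2*3176523 + 27940) + 5471 = (6353046 + 27940) + 5471 = 6380986 + 5471 = 6386457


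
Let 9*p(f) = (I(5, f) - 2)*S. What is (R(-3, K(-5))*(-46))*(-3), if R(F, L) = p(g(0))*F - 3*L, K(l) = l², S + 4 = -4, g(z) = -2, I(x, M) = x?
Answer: -9246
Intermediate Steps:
S = -8 (S = -4 - 4 = -8)
p(f) = -8/3 (p(f) = ((5 - 2)*(-8))/9 = (3*(-8))/9 = (⅑)*(-24) = -8/3)
R(F, L) = -3*L - 8*F/3 (R(F, L) = -8*F/3 - 3*L = -3*L - 8*F/3)
(R(-3, K(-5))*(-46))*(-3) = ((-3*(-5)² - 8/3*(-3))*(-46))*(-3) = ((-3*25 + 8)*(-46))*(-3) = ((-75 + 8)*(-46))*(-3) = -67*(-46)*(-3) = 3082*(-3) = -9246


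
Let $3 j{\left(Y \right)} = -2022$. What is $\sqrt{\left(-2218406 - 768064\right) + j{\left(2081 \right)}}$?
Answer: $2 i \sqrt{746786} \approx 1728.3 i$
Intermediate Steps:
$j{\left(Y \right)} = -674$ ($j{\left(Y \right)} = \frac{1}{3} \left(-2022\right) = -674$)
$\sqrt{\left(-2218406 - 768064\right) + j{\left(2081 \right)}} = \sqrt{\left(-2218406 - 768064\right) - 674} = \sqrt{-2986470 - 674} = \sqrt{-2987144} = 2 i \sqrt{746786}$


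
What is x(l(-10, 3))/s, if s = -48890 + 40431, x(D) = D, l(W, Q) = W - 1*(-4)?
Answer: 6/8459 ≈ 0.00070930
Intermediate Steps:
l(W, Q) = 4 + W (l(W, Q) = W + 4 = 4 + W)
s = -8459
x(l(-10, 3))/s = (4 - 10)/(-8459) = -6*(-1/8459) = 6/8459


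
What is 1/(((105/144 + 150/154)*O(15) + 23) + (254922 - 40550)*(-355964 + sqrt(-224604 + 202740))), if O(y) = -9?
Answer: -38607732809843120/2946106972705661334060430483 - 650757933056*I*sqrt(5466)/8838320918116984002181291449 ≈ -1.3105e-11 - 5.4436e-15*I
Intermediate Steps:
1/(((105/144 + 150/154)*O(15) + 23) + (254922 - 40550)*(-355964 + sqrt(-224604 + 202740))) = 1/(((105/144 + 150/154)*(-9) + 23) + (254922 - 40550)*(-355964 + sqrt(-224604 + 202740))) = 1/(((105*(1/144) + 150*(1/154))*(-9) + 23) + 214372*(-355964 + sqrt(-21864))) = 1/(((35/48 + 75/77)*(-9) + 23) + 214372*(-355964 + 2*I*sqrt(5466))) = 1/(((6295/3696)*(-9) + 23) + (-76308714608 + 428744*I*sqrt(5466))) = 1/((-18885/1232 + 23) + (-76308714608 + 428744*I*sqrt(5466))) = 1/(9451/1232 + (-76308714608 + 428744*I*sqrt(5466))) = 1/(-94012336387605/1232 + 428744*I*sqrt(5466))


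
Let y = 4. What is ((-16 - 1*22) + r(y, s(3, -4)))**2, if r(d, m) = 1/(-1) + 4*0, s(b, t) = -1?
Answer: 1521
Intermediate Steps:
r(d, m) = -1 (r(d, m) = 1*(-1) + 0 = -1 + 0 = -1)
((-16 - 1*22) + r(y, s(3, -4)))**2 = ((-16 - 1*22) - 1)**2 = ((-16 - 22) - 1)**2 = (-38 - 1)**2 = (-39)**2 = 1521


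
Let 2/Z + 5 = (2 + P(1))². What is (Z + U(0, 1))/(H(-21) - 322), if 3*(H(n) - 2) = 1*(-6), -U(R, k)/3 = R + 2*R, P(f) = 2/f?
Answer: -1/1771 ≈ -0.00056465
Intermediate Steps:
U(R, k) = -9*R (U(R, k) = -3*(R + 2*R) = -9*R)
Z = 2/11 (Z = 2/(-5 + (2 + 2/1)²) = 2/(-5 + (2 + 2*1)²) = 2/(-5 + (2 + 2)²) = 2/(-5 + 4²) = 2/(-5 + 16) = 2/11 ≈ 0.18182)
H(n) = 0 (H(n) = 2 + (1*(-6))/3 = 2 + (⅓)*(-6) = 2 - 2 = 0)
(Z + U(0, 1))/(H(-21) - 322) = (2/11 - 9*0)/(0 - 322) = (2/11 + 0)/(-322) = (2/11)*(-1/322) = -1/1771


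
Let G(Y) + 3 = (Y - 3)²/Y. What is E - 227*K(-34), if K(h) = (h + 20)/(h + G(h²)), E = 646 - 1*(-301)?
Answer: 1222119007/1286637 ≈ 949.86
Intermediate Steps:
E = 947 (E = 646 + 301 = 947)
G(Y) = -3 + (-3 + Y)²/Y (G(Y) = -3 + (Y - 3)²/Y = -3 + (-3 + Y)²/Y)
K(h) = (20 + h)/(-3 + h + (-3 + h²)²/h²) (K(h) = (h + 20)/(h + (-3 + (-3 + h²)²/(h²))) = (20 + h)/(h + (-3 + (-3 + h²)²/h²)) = (20 + h)/(-3 + h + (-3 + h²)²/h²))
E - 227*K(-34) = 947 - 227*(-34)²*(20 - 34)/((-3 + (-34)²)² + (-34)²*(-3 - 34)) = 947 - 262412*(-14)/((-3 + 1156)² + 1156*(-37)) = 947 - 262412*(-14)/(1153² - 42772) = 947 - 262412*(-14)/(1329409 - 42772) = 947 - 262412*(-14)/1286637 = 947 - 227*(-16184/1286637) = 947 + 3673768/1286637 = 1222119007/1286637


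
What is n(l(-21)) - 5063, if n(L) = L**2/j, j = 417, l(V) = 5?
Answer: -2111246/417 ≈ -5062.9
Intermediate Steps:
n(L) = L**2/417
n(l(-21)) - 5063 = (1/417)*5**2 - 5063 = (1/417)*25 - 5063 = 25/417 - 5063 = -2111246/417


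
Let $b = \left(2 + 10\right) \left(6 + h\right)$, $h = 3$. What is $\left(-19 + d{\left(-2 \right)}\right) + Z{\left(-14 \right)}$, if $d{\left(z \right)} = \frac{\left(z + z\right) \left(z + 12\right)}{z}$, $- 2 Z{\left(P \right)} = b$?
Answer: $-53$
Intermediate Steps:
$b = 108$ ($b = \left(2 + 10\right) \left(6 + 3\right) = 12 \cdot 9 = 108$)
$Z{\left(P \right)} = -54$ ($Z{\left(P \right)} = \left(- \frac{1}{2}\right) 108 = -54$)
$d{\left(z \right)} = 24 + 2 z$ ($d{\left(z \right)} = \frac{2 z \left(12 + z\right)}{z} = 24 + 2 z$)
$\left(-19 + d{\left(-2 \right)}\right) + Z{\left(-14 \right)} = \left(-19 + \left(24 + 2 \left(-2\right)\right)\right) - 54 = \left(-19 + \left(24 - 4\right)\right) - 54 = \left(-19 + 20\right) - 54 = 1 - 54 = -53$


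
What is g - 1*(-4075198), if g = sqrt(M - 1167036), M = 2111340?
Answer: 4075198 + 4*sqrt(59019) ≈ 4.0762e+6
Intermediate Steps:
g = 4*sqrt(59019) (g = sqrt(2111340 - 1167036) = sqrt(944304) = 4*sqrt(59019) ≈ 971.75)
g - 1*(-4075198) = 4*sqrt(59019) - 1*(-4075198) = 4*sqrt(59019) + 4075198 = 4075198 + 4*sqrt(59019)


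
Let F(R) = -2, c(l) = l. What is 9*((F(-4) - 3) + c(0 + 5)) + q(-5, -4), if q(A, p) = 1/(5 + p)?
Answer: 1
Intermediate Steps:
9*((F(-4) - 3) + c(0 + 5)) + q(-5, -4) = 9*((-2 - 3) + (0 + 5)) + 1/(5 - 4) = 9*(-5 + 5) + 1/1 = 9*0 + 1 = 0 + 1 = 1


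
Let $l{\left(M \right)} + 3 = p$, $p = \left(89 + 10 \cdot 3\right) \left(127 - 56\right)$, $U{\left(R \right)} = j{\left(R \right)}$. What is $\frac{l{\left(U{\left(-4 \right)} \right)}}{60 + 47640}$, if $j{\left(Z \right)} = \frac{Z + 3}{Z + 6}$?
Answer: $\frac{4223}{23850} \approx 0.17706$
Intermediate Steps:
$j{\left(Z \right)} = \frac{3 + Z}{6 + Z}$
$U{\left(R \right)} = \frac{3 + R}{6 + R}$
$p = 8449$ ($p = \left(89 + 30\right) 71 = 119 \cdot 71 = 8449$)
$l{\left(M \right)} = 8446$ ($l{\left(M \right)} = -3 + 8449 = 8446$)
$\frac{l{\left(U{\left(-4 \right)} \right)}}{60 + 47640} = \frac{8446}{60 + 47640} = \frac{8446}{47700} = 8446 \cdot \frac{1}{47700} = \frac{4223}{23850}$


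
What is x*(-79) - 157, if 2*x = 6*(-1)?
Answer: 80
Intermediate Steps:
x = -3 (x = (6*(-1))/2 = (1/2)*(-6) = -3)
x*(-79) - 157 = -3*(-79) - 157 = 237 - 157 = 80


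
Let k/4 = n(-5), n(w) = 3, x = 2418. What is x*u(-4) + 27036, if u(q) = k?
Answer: 56052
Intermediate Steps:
k = 12 (k = 4*3 = 12)
u(q) = 12
x*u(-4) + 27036 = 2418*12 + 27036 = 29016 + 27036 = 56052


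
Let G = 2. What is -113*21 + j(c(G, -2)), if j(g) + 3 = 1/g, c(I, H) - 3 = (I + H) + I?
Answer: -11879/5 ≈ -2375.8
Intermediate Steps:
c(I, H) = 3 + H + 2*I (c(I, H) = 3 + ((I + H) + I) = 3 + ((H + I) + I) = 3 + (H + 2*I) = 3 + H + 2*I)
j(g) = -3 + 1/g
-113*21 + j(c(G, -2)) = -113*21 + (-3 + 1/(3 - 2 + 2*2)) = -2373 + (-3 + 1/(3 - 2 + 4)) = -2373 + (-3 + 1/5) = -2373 - 14/5 = -11879/5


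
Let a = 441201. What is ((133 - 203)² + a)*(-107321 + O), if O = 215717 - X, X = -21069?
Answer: 57754465965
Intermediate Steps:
O = 236786 (O = 215717 - 1*(-21069) = 215717 + 21069 = 236786)
((133 - 203)² + a)*(-107321 + O) = ((133 - 203)² + 441201)*(-107321 + 236786) = ((-70)² + 441201)*129465 = (4900 + 441201)*129465 = 446101*129465 = 57754465965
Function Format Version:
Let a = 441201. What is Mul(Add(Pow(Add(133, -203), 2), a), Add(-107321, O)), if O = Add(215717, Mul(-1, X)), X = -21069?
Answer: 57754465965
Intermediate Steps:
O = 236786 (O = Add(215717, Mul(-1, -21069)) = Add(215717, 21069) = 236786)
Mul(Add(Pow(Add(133, -203), 2), a), Add(-107321, O)) = Mul(Add(Pow(Add(133, -203), 2), 441201), Add(-107321, 236786)) = Mul(Add(Pow(-70, 2), 441201), 129465) = Mul(Add(4900, 441201), 129465) = Mul(446101, 129465) = 57754465965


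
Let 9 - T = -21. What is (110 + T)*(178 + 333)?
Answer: 71540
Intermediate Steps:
T = 30 (T = 9 - 1*(-21) = 9 + 21 = 30)
(110 + T)*(178 + 333) = (110 + 30)*(178 + 333) = 140*511 = 71540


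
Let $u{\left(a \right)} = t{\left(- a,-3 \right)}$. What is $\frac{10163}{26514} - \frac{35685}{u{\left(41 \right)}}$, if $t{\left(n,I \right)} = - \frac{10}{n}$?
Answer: $- \frac{1939606703}{13257} \approx -1.4631 \cdot 10^{5}$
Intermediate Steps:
$u{\left(a \right)} = \frac{10}{a}$ ($u{\left(a \right)} = - \frac{10}{\left(-1\right) a} = - 10 \left(- \frac{1}{a}\right) = \frac{10}{a}$)
$\frac{10163}{26514} - \frac{35685}{u{\left(41 \right)}} = \frac{10163}{26514} - \frac{35685}{10 \cdot \frac{1}{41}} = 10163 \cdot \frac{1}{26514} - \frac{35685}{10 \cdot \frac{1}{41}} = \frac{10163}{26514} - \frac{35685}{\frac{10}{41}} = \frac{10163}{26514} - \frac{292617}{2} = - \frac{1939606703}{13257}$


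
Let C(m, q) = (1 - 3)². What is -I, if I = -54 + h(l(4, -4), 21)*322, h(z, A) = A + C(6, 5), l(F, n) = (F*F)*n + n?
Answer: -7996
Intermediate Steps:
l(F, n) = n + n*F² (l(F, n) = F²*n + n = n*F² + n = n + n*F²)
C(m, q) = 4 (C(m, q) = (-2)² = 4)
h(z, A) = 4 + A (h(z, A) = A + 4 = 4 + A)
I = 7996 (I = -54 + (4 + 21)*322 = -54 + 25*322 = -54 + 8050 = 7996)
-I = -1*7996 = -7996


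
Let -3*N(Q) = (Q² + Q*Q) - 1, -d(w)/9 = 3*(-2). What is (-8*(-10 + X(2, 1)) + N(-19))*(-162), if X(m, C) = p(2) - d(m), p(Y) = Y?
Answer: -41418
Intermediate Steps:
d(w) = 54 (d(w) = -27*(-2) = -9*(-6) = 54)
X(m, C) = -52 (X(m, C) = 2 - 1*54 = 2 - 54 = -52)
N(Q) = ⅓ - 2*Q²/3 (N(Q) = -((Q² + Q*Q) - 1)/3 = -((Q² + Q²) - 1)/3 = -(2*Q² - 1)/3 = -(-1 + 2*Q²)/3 = ⅓ - 2*Q²/3)
(-8*(-10 + X(2, 1)) + N(-19))*(-162) = (-8*(-10 - 52) + (⅓ - ⅔*(-19)²))*(-162) = (-8*(-62) + (⅓ - ⅔*361))*(-162) = (496 + (⅓ - 722/3))*(-162) = (496 - 721/3)*(-162) = (767/3)*(-162) = -41418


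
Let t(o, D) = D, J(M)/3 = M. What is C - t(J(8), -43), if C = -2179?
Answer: -2136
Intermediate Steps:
J(M) = 3*M
C - t(J(8), -43) = -2179 - 1*(-43) = -2179 + 43 = -2136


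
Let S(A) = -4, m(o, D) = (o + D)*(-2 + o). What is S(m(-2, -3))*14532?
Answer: -58128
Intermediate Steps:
m(o, D) = (-2 + o)*(D + o) (m(o, D) = (D + o)*(-2 + o) = (-2 + o)*(D + o))
S(m(-2, -3))*14532 = -4*14532 = -58128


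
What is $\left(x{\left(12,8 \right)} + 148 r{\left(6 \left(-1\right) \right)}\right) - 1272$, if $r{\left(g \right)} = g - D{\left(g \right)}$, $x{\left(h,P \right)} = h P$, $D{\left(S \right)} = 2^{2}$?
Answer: $-2656$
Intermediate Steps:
$D{\left(S \right)} = 4$
$x{\left(h,P \right)} = P h$
$r{\left(g \right)} = -4 + g$ ($r{\left(g \right)} = g - 4 = -4 + g$)
$\left(x{\left(12,8 \right)} + 148 r{\left(6 \left(-1\right) \right)}\right) - 1272 = \left(8 \cdot 12 + 148 \left(-4 + 6 \left(-1\right)\right)\right) - 1272 = \left(96 + 148 \left(-4 - 6\right)\right) - 1272 = \left(96 + 148 \left(-10\right)\right) - 1272 = \left(96 - 1480\right) - 1272 = -1384 - 1272 = -2656$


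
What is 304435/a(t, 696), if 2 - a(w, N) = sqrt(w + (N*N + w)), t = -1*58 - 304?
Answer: -304435/241844 - 304435*sqrt(120923)/241844 ≈ -439.00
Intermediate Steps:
t = -362 (t = -58 - 304 = -362)
a(w, N) = 2 - sqrt(N**2 + 2*w) (a(w, N) = 2 - sqrt(w + (N*N + w)) = 2 - sqrt(w + (N**2 + w)) = 2 - sqrt(w + (w + N**2)) = 2 - sqrt(N**2 + 2*w))
304435/a(t, 696) = 304435/(2 - sqrt(696**2 + 2*(-362))) = 304435/(2 - sqrt(484416 - 724)) = 304435/(2 - sqrt(483692)) = 304435/(2 - 2*sqrt(120923))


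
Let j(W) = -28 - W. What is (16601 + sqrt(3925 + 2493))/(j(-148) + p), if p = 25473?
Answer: 16601/25593 + sqrt(6418)/25593 ≈ 0.65178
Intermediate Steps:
(16601 + sqrt(3925 + 2493))/(j(-148) + p) = (16601 + sqrt(3925 + 2493))/((-28 - 1*(-148)) + 25473) = (16601 + sqrt(6418))/((-28 + 148) + 25473) = (16601 + sqrt(6418))/(120 + 25473) = (16601 + sqrt(6418))/25593 = (16601 + sqrt(6418))*(1/25593) = 16601/25593 + sqrt(6418)/25593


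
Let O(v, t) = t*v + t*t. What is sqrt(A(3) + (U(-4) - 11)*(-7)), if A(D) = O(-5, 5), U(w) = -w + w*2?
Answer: sqrt(105) ≈ 10.247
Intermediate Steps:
O(v, t) = t**2 + t*v (O(v, t) = t*v + t**2 = t**2 + t*v)
U(w) = w (U(w) = -w + 2*w = w)
A(D) = 0 (A(D) = 5*(5 - 5) = 5*0 = 0)
sqrt(A(3) + (U(-4) - 11)*(-7)) = sqrt(0 + (-4 - 11)*(-7)) = sqrt(0 - 15*(-7)) = sqrt(0 + 105) = sqrt(105)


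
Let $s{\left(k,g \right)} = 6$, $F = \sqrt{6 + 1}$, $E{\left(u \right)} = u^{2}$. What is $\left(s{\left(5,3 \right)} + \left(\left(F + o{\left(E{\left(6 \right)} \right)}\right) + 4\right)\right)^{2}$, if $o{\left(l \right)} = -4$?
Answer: $\left(6 + \sqrt{7}\right)^{2} \approx 74.749$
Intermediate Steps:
$F = \sqrt{7} \approx 2.6458$
$\left(s{\left(5,3 \right)} + \left(\left(F + o{\left(E{\left(6 \right)} \right)}\right) + 4\right)\right)^{2} = \left(6 + \left(\left(\sqrt{7} - 4\right) + 4\right)\right)^{2} = \left(6 + \left(\left(-4 + \sqrt{7}\right) + 4\right)\right)^{2} = \left(6 + \sqrt{7}\right)^{2}$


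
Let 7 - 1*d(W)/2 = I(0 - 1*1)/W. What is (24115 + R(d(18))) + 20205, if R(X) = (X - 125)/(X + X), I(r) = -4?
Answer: 2304441/52 ≈ 44316.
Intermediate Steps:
d(W) = 14 + 8/W (d(W) = 14 - (-8)/W = 14 + 8/W)
R(X) = (-125 + X)/(2*X) (R(X) = (-125 + X)/((2*X)) = (-125 + X)*(1/(2*X)) = (-125 + X)/(2*X))
(24115 + R(d(18))) + 20205 = (24115 + (-125 + (14 + 8/18))/(2*(14 + 8/18))) + 20205 = (24115 + (-125 + (14 + 8*(1/18)))/(2*(14 + 8*(1/18)))) + 20205 = (24115 + (-125 + (14 + 4/9))/(2*(14 + 4/9))) + 20205 = (24115 + (-125 + 130/9)/(2*(130/9))) + 20205 = (24115 + (½)*(9/130)*(-995/9)) + 20205 = (24115 - 199/52) + 20205 = 1253781/52 + 20205 = 2304441/52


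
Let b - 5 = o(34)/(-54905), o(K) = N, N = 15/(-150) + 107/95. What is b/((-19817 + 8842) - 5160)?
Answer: -1490273/4809128950 ≈ -0.00030988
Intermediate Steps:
N = 39/38 (N = 15*(-1/150) + 107*(1/95) = -⅒ + 107/95 = 39/38 ≈ 1.0263)
o(K) = 39/38
b = 10431911/2086390 (b = 5 + (39/38)/(-54905) = 5 + (39/38)*(-1/54905) = 5 - 39/2086390 = 10431911/2086390 ≈ 5.0000)
b/((-19817 + 8842) - 5160) = 10431911/(2086390*((-19817 + 8842) - 5160)) = 10431911/(2086390*(-10975 - 5160)) = (10431911/2086390)/(-16135) = (10431911/2086390)*(-1/16135) = -1490273/4809128950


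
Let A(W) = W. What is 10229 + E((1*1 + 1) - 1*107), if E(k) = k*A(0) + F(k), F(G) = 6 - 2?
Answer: 10233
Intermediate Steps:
F(G) = 4
E(k) = 4 (E(k) = k*0 + 4 = 0 + 4 = 4)
10229 + E((1*1 + 1) - 1*107) = 10229 + 4 = 10233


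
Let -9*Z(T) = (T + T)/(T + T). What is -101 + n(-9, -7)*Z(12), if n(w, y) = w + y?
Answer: -893/9 ≈ -99.222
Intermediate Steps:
Z(T) = -⅑ (Z(T) = -(T + T)/(9*(T + T)) = -2*T/(9*(2*T)) = -2*T*1/(2*T)/9 = -⅑*1 = -⅑)
-101 + n(-9, -7)*Z(12) = -101 + (-9 - 7)*(-⅑) = -101 - 16*(-⅑) = -101 + 16/9 = -893/9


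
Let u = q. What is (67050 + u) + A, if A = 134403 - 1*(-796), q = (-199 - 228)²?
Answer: 384578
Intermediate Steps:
q = 182329 (q = (-427)² = 182329)
u = 182329
A = 135199 (A = 134403 + 796 = 135199)
(67050 + u) + A = (67050 + 182329) + 135199 = 249379 + 135199 = 384578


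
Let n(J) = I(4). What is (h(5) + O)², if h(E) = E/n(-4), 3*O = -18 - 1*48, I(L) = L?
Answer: 6889/16 ≈ 430.56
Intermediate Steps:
n(J) = 4
O = -22 (O = (-18 - 1*48)/3 = (-18 - 48)/3 = (⅓)*(-66) = -22)
h(E) = E/4
(h(5) + O)² = ((¼)*5 - 22)² = (5/4 - 22)² = (-83/4)² = 6889/16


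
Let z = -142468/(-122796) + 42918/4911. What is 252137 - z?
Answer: 12670461625108/50254263 ≈ 2.5213e+5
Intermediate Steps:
z = 497484923/50254263 (z = -142468*(-1/122796) + 42918*(1/4911) = 35617/30699 + 14306/1637 = 497484923/50254263 ≈ 9.8994)
252137 - z = 252137 - 1*497484923/50254263 = 252137 - 497484923/50254263 = 12670461625108/50254263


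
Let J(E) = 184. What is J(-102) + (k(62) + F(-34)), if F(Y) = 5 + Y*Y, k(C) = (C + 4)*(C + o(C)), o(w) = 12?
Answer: 6229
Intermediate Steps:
k(C) = (4 + C)*(12 + C) (k(C) = (C + 4)*(C + 12) = (4 + C)*(12 + C))
F(Y) = 5 + Y**2
J(-102) + (k(62) + F(-34)) = 184 + ((48 + 62**2 + 16*62) + (5 + (-34)**2)) = 184 + ((48 + 3844 + 992) + (5 + 1156)) = 184 + (4884 + 1161) = 184 + 6045 = 6229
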